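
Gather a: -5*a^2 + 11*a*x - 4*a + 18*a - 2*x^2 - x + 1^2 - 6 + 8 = -5*a^2 + a*(11*x + 14) - 2*x^2 - x + 3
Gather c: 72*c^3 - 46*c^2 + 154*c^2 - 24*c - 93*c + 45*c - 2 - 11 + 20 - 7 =72*c^3 + 108*c^2 - 72*c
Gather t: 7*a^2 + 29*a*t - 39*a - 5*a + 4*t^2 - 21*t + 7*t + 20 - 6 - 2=7*a^2 - 44*a + 4*t^2 + t*(29*a - 14) + 12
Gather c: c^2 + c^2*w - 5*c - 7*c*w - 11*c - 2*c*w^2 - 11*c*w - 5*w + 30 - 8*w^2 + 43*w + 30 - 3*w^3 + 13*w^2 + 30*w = c^2*(w + 1) + c*(-2*w^2 - 18*w - 16) - 3*w^3 + 5*w^2 + 68*w + 60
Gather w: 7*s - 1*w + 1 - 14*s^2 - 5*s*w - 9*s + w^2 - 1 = -14*s^2 - 2*s + w^2 + w*(-5*s - 1)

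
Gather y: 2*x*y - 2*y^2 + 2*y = -2*y^2 + y*(2*x + 2)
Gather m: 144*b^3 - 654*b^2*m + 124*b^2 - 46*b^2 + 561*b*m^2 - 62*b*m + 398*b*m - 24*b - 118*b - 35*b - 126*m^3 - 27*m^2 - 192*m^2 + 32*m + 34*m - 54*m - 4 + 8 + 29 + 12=144*b^3 + 78*b^2 - 177*b - 126*m^3 + m^2*(561*b - 219) + m*(-654*b^2 + 336*b + 12) + 45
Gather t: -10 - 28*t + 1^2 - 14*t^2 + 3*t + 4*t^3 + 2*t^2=4*t^3 - 12*t^2 - 25*t - 9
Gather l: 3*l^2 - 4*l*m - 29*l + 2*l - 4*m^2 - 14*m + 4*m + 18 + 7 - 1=3*l^2 + l*(-4*m - 27) - 4*m^2 - 10*m + 24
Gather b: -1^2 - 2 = -3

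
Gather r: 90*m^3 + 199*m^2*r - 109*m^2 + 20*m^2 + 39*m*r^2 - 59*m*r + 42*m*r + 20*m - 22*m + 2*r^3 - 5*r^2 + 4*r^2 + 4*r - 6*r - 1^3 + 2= 90*m^3 - 89*m^2 - 2*m + 2*r^3 + r^2*(39*m - 1) + r*(199*m^2 - 17*m - 2) + 1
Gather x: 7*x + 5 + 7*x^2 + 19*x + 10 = 7*x^2 + 26*x + 15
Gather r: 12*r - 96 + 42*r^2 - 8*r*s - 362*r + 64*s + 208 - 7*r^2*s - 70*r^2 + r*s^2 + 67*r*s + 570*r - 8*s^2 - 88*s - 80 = r^2*(-7*s - 28) + r*(s^2 + 59*s + 220) - 8*s^2 - 24*s + 32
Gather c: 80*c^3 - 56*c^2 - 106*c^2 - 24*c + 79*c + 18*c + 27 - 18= 80*c^3 - 162*c^2 + 73*c + 9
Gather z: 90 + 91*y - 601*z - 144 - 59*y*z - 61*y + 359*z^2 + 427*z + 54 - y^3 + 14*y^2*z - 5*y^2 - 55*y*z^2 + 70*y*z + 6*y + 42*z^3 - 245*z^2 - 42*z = -y^3 - 5*y^2 + 36*y + 42*z^3 + z^2*(114 - 55*y) + z*(14*y^2 + 11*y - 216)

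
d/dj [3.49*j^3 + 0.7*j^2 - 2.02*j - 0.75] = 10.47*j^2 + 1.4*j - 2.02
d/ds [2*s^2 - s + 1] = 4*s - 1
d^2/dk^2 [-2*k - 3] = 0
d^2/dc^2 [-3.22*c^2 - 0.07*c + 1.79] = -6.44000000000000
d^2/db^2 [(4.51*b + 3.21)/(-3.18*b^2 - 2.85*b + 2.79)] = (-(4.51*b + 3.21)*(6.36*b + 2.85)*(12.72*b + 5.7) + (86.0508*b + 46.1226)*(3.18*b^2 + 2.85*b - 2.79))/(3.18*b^2 + 2.85*b - 2.79)^3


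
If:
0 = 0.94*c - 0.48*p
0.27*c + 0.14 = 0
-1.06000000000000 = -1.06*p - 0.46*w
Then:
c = -0.52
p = -1.02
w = 4.64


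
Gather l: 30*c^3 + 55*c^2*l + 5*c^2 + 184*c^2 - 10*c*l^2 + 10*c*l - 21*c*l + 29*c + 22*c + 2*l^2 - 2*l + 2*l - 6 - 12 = 30*c^3 + 189*c^2 + 51*c + l^2*(2 - 10*c) + l*(55*c^2 - 11*c) - 18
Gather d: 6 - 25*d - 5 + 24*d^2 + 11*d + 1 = 24*d^2 - 14*d + 2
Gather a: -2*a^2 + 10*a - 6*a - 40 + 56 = -2*a^2 + 4*a + 16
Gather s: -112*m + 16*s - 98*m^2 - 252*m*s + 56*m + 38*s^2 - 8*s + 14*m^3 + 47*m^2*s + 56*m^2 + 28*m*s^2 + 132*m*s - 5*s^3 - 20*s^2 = 14*m^3 - 42*m^2 - 56*m - 5*s^3 + s^2*(28*m + 18) + s*(47*m^2 - 120*m + 8)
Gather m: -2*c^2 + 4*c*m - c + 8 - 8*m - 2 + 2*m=-2*c^2 - c + m*(4*c - 6) + 6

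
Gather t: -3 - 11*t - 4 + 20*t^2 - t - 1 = 20*t^2 - 12*t - 8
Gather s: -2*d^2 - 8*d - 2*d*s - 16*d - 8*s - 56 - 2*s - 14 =-2*d^2 - 24*d + s*(-2*d - 10) - 70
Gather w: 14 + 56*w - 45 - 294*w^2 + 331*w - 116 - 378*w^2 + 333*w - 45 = -672*w^2 + 720*w - 192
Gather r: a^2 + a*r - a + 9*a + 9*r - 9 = a^2 + 8*a + r*(a + 9) - 9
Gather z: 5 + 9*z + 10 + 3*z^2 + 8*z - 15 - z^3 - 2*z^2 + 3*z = -z^3 + z^2 + 20*z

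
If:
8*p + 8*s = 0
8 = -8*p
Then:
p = -1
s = 1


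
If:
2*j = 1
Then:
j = 1/2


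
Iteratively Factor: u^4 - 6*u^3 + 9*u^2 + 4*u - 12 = (u + 1)*(u^3 - 7*u^2 + 16*u - 12) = (u - 3)*(u + 1)*(u^2 - 4*u + 4) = (u - 3)*(u - 2)*(u + 1)*(u - 2)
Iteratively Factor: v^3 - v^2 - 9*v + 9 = (v - 3)*(v^2 + 2*v - 3) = (v - 3)*(v + 3)*(v - 1)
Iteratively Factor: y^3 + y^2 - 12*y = (y - 3)*(y^2 + 4*y) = (y - 3)*(y + 4)*(y)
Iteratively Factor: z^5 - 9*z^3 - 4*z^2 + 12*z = (z)*(z^4 - 9*z^2 - 4*z + 12) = z*(z - 3)*(z^3 + 3*z^2 - 4) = z*(z - 3)*(z + 2)*(z^2 + z - 2) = z*(z - 3)*(z + 2)^2*(z - 1)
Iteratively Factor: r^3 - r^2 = (r - 1)*(r^2) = r*(r - 1)*(r)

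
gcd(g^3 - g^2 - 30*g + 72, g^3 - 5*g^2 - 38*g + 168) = g^2 + 2*g - 24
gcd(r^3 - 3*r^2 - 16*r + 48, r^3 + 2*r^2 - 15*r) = r - 3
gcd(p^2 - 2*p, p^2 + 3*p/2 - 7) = p - 2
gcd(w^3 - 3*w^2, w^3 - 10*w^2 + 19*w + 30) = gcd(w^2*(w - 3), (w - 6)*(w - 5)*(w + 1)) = 1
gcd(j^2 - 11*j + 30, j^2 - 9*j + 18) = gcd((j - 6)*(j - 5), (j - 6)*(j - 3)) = j - 6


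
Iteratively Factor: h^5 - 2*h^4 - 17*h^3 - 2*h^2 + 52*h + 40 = (h - 2)*(h^4 - 17*h^2 - 36*h - 20) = (h - 5)*(h - 2)*(h^3 + 5*h^2 + 8*h + 4) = (h - 5)*(h - 2)*(h + 2)*(h^2 + 3*h + 2) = (h - 5)*(h - 2)*(h + 1)*(h + 2)*(h + 2)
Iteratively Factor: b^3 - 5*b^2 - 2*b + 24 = (b + 2)*(b^2 - 7*b + 12) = (b - 4)*(b + 2)*(b - 3)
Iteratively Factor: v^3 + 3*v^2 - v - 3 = (v + 3)*(v^2 - 1) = (v + 1)*(v + 3)*(v - 1)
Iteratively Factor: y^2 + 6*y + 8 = (y + 4)*(y + 2)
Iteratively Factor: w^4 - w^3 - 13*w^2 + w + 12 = (w + 3)*(w^3 - 4*w^2 - w + 4) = (w - 1)*(w + 3)*(w^2 - 3*w - 4) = (w - 4)*(w - 1)*(w + 3)*(w + 1)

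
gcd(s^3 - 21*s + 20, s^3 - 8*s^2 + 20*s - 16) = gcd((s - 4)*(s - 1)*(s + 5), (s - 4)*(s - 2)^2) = s - 4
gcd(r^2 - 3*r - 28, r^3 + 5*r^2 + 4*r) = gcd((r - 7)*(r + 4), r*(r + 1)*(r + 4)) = r + 4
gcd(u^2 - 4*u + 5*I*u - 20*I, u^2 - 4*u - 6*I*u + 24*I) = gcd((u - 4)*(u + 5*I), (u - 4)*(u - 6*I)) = u - 4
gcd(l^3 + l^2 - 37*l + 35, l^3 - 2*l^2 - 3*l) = 1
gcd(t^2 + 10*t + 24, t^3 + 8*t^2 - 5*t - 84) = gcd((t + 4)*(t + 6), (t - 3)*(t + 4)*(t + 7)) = t + 4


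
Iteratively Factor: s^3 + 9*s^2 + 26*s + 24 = (s + 2)*(s^2 + 7*s + 12) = (s + 2)*(s + 4)*(s + 3)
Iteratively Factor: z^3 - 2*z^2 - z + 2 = (z - 2)*(z^2 - 1) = (z - 2)*(z - 1)*(z + 1)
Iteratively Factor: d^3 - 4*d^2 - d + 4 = (d - 4)*(d^2 - 1) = (d - 4)*(d - 1)*(d + 1)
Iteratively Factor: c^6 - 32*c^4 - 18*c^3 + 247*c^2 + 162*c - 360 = (c + 2)*(c^5 - 2*c^4 - 28*c^3 + 38*c^2 + 171*c - 180) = (c + 2)*(c + 3)*(c^4 - 5*c^3 - 13*c^2 + 77*c - 60) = (c - 3)*(c + 2)*(c + 3)*(c^3 - 2*c^2 - 19*c + 20) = (c - 5)*(c - 3)*(c + 2)*(c + 3)*(c^2 + 3*c - 4) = (c - 5)*(c - 3)*(c - 1)*(c + 2)*(c + 3)*(c + 4)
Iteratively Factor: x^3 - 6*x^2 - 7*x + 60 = (x - 4)*(x^2 - 2*x - 15) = (x - 4)*(x + 3)*(x - 5)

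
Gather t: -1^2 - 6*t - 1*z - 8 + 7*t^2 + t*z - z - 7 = 7*t^2 + t*(z - 6) - 2*z - 16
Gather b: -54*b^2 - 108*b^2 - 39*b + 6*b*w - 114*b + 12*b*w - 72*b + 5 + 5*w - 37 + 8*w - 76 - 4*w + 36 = -162*b^2 + b*(18*w - 225) + 9*w - 72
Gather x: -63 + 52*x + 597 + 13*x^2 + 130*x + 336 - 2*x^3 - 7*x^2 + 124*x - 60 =-2*x^3 + 6*x^2 + 306*x + 810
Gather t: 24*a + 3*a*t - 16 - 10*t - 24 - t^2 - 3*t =24*a - t^2 + t*(3*a - 13) - 40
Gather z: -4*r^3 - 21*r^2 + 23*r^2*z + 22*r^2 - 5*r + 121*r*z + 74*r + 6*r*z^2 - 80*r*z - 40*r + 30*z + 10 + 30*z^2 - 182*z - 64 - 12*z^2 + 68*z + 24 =-4*r^3 + r^2 + 29*r + z^2*(6*r + 18) + z*(23*r^2 + 41*r - 84) - 30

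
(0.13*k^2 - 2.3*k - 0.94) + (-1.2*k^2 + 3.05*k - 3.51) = -1.07*k^2 + 0.75*k - 4.45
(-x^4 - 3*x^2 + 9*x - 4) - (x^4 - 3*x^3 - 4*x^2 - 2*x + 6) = -2*x^4 + 3*x^3 + x^2 + 11*x - 10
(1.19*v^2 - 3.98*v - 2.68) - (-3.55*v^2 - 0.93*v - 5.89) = 4.74*v^2 - 3.05*v + 3.21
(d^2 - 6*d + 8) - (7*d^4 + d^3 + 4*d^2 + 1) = -7*d^4 - d^3 - 3*d^2 - 6*d + 7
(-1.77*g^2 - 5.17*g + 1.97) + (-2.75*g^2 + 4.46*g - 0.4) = -4.52*g^2 - 0.71*g + 1.57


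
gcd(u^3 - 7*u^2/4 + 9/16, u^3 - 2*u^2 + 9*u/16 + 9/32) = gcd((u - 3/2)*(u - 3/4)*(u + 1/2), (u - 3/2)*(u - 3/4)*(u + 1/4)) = u^2 - 9*u/4 + 9/8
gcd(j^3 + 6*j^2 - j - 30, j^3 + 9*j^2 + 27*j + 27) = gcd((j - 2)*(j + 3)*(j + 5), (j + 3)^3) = j + 3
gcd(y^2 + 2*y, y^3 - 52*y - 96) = y + 2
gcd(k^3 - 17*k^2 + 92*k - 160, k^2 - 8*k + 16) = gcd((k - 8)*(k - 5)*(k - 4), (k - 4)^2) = k - 4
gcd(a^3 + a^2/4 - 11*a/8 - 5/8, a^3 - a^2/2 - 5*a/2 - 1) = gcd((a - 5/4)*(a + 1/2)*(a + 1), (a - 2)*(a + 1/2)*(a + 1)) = a^2 + 3*a/2 + 1/2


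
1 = 1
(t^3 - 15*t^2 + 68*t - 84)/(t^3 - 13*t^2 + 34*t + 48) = (t^2 - 9*t + 14)/(t^2 - 7*t - 8)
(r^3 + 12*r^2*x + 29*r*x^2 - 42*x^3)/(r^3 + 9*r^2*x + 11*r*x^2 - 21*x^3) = (r + 6*x)/(r + 3*x)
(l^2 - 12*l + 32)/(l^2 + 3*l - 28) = (l - 8)/(l + 7)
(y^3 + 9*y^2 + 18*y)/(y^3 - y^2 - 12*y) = (y + 6)/(y - 4)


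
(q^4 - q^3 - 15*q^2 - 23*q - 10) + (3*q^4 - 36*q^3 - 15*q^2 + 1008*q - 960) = 4*q^4 - 37*q^3 - 30*q^2 + 985*q - 970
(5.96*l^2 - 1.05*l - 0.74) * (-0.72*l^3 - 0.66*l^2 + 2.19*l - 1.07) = -4.2912*l^5 - 3.1776*l^4 + 14.2782*l^3 - 8.1883*l^2 - 0.4971*l + 0.7918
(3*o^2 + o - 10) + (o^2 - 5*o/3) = 4*o^2 - 2*o/3 - 10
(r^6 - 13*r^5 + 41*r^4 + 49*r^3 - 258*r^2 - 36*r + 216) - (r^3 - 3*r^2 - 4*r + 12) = r^6 - 13*r^5 + 41*r^4 + 48*r^3 - 255*r^2 - 32*r + 204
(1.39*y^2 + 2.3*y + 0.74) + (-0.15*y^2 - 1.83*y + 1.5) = 1.24*y^2 + 0.47*y + 2.24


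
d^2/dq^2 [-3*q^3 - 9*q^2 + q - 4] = -18*q - 18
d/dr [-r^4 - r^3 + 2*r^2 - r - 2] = -4*r^3 - 3*r^2 + 4*r - 1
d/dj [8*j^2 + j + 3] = 16*j + 1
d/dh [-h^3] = -3*h^2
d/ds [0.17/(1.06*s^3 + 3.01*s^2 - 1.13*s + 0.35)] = (-0.5406*s^2 - 1.0234*s + 0.1921)/(1.06*s^3 + 3.01*s^2 - 1.13*s + 0.35)^2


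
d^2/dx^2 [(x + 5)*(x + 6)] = 2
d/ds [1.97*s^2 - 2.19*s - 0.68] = 3.94*s - 2.19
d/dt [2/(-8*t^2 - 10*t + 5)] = 4*(8*t + 5)/(8*t^2 + 10*t - 5)^2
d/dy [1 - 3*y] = -3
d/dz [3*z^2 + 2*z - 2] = 6*z + 2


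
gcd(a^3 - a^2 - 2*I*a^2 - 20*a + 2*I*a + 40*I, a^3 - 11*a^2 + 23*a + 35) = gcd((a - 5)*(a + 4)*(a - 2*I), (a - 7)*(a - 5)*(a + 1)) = a - 5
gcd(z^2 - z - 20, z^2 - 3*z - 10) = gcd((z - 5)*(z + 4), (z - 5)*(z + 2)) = z - 5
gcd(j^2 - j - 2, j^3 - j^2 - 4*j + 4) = j - 2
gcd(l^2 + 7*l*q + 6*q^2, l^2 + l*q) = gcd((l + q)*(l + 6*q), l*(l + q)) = l + q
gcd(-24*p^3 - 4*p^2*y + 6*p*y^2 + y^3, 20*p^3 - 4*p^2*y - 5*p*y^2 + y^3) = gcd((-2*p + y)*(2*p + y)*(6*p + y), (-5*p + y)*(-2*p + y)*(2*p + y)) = -4*p^2 + y^2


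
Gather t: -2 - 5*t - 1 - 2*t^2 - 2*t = -2*t^2 - 7*t - 3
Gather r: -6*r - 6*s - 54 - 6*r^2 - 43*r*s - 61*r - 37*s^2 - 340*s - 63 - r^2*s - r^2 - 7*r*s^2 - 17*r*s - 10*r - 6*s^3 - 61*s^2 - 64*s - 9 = r^2*(-s - 7) + r*(-7*s^2 - 60*s - 77) - 6*s^3 - 98*s^2 - 410*s - 126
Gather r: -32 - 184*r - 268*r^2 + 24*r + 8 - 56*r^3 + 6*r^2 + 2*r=-56*r^3 - 262*r^2 - 158*r - 24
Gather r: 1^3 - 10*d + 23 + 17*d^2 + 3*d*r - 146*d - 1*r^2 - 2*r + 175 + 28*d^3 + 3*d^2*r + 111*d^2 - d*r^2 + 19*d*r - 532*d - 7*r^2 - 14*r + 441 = 28*d^3 + 128*d^2 - 688*d + r^2*(-d - 8) + r*(3*d^2 + 22*d - 16) + 640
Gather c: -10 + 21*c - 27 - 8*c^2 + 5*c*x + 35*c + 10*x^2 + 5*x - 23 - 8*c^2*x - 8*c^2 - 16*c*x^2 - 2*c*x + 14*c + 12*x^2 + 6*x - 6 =c^2*(-8*x - 16) + c*(-16*x^2 + 3*x + 70) + 22*x^2 + 11*x - 66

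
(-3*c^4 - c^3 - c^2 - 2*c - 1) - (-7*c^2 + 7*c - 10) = -3*c^4 - c^3 + 6*c^2 - 9*c + 9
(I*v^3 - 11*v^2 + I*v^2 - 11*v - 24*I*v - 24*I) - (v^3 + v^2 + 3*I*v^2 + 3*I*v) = -v^3 + I*v^3 - 12*v^2 - 2*I*v^2 - 11*v - 27*I*v - 24*I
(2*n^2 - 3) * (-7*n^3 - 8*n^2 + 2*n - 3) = -14*n^5 - 16*n^4 + 25*n^3 + 18*n^2 - 6*n + 9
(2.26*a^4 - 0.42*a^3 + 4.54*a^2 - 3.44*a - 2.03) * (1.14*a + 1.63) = 2.5764*a^5 + 3.205*a^4 + 4.491*a^3 + 3.4786*a^2 - 7.9214*a - 3.3089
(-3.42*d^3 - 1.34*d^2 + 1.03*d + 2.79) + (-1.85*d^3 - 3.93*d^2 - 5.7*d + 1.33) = -5.27*d^3 - 5.27*d^2 - 4.67*d + 4.12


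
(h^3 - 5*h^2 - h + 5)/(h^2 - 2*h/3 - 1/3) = 3*(h^2 - 4*h - 5)/(3*h + 1)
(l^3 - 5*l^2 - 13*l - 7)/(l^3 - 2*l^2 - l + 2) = (l^2 - 6*l - 7)/(l^2 - 3*l + 2)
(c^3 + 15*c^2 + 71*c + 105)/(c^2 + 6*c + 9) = (c^2 + 12*c + 35)/(c + 3)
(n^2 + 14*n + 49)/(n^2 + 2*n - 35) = (n + 7)/(n - 5)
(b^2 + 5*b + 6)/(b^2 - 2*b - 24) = (b^2 + 5*b + 6)/(b^2 - 2*b - 24)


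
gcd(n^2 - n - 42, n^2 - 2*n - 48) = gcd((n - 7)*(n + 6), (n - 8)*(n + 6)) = n + 6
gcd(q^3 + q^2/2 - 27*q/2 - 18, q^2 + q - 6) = q + 3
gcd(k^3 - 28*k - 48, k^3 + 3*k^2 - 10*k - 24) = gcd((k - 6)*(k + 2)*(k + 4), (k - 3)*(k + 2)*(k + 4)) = k^2 + 6*k + 8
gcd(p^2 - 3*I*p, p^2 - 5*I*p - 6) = p - 3*I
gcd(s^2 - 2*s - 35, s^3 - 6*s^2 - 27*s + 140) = s^2 - 2*s - 35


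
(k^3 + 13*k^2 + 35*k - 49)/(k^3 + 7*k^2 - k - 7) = (k + 7)/(k + 1)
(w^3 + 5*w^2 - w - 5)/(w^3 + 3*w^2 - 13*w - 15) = (w - 1)/(w - 3)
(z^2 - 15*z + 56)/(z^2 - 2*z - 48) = (z - 7)/(z + 6)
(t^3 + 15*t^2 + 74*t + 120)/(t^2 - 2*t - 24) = (t^2 + 11*t + 30)/(t - 6)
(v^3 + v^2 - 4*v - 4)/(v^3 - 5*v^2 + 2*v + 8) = (v + 2)/(v - 4)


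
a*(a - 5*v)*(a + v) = a^3 - 4*a^2*v - 5*a*v^2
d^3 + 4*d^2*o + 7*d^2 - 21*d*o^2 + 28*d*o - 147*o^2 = (d + 7)*(d - 3*o)*(d + 7*o)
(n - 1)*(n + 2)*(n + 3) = n^3 + 4*n^2 + n - 6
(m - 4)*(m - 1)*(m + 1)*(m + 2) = m^4 - 2*m^3 - 9*m^2 + 2*m + 8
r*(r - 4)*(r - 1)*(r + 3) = r^4 - 2*r^3 - 11*r^2 + 12*r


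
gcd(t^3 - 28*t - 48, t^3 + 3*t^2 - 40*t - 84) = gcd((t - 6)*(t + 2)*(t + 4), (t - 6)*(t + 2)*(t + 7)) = t^2 - 4*t - 12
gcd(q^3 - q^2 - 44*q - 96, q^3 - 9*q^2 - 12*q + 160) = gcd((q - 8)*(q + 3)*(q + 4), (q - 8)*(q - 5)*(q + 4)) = q^2 - 4*q - 32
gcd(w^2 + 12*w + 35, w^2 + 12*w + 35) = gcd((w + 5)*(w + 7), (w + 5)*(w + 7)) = w^2 + 12*w + 35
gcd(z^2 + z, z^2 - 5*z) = z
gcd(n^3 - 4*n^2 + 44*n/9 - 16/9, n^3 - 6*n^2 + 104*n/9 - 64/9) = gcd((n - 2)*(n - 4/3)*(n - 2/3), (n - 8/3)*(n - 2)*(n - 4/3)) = n^2 - 10*n/3 + 8/3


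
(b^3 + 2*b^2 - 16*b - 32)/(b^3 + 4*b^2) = 1 - 2/b - 8/b^2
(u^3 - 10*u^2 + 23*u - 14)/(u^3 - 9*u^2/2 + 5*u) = 2*(u^2 - 8*u + 7)/(u*(2*u - 5))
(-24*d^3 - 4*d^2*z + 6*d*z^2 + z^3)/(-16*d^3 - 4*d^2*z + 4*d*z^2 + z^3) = (6*d + z)/(4*d + z)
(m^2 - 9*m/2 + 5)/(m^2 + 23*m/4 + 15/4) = 2*(2*m^2 - 9*m + 10)/(4*m^2 + 23*m + 15)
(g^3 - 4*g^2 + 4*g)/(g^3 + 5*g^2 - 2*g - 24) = g*(g - 2)/(g^2 + 7*g + 12)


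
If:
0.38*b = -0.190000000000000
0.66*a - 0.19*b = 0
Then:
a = -0.14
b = -0.50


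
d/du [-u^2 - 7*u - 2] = -2*u - 7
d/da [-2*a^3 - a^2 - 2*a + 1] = -6*a^2 - 2*a - 2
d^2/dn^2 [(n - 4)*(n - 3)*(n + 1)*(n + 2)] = 12*n^2 - 24*n - 14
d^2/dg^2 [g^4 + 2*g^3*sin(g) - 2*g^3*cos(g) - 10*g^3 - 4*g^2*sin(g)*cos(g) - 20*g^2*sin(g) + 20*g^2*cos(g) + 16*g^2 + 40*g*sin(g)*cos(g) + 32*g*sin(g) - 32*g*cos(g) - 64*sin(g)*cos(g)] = 2*sqrt(2)*g^3*cos(g + pi/4) + 32*g^2*sin(g) + 8*g^2*sin(2*g) - 8*g^2*cos(g) + 12*g^2 - 100*g*sin(g) - 80*g*sin(2*g) - 60*g*cos(g) - 16*g*cos(2*g) - 60*g + 24*sin(g) + 124*sin(2*g) + 104*cos(g) + 80*cos(2*g) + 32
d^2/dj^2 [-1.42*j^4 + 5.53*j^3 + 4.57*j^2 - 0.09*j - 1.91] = -17.04*j^2 + 33.18*j + 9.14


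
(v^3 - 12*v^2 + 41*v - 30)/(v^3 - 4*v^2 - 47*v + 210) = (v - 1)/(v + 7)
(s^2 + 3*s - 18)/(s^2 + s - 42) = (s^2 + 3*s - 18)/(s^2 + s - 42)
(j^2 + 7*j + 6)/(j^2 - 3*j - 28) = (j^2 + 7*j + 6)/(j^2 - 3*j - 28)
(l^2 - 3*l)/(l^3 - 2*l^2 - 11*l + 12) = l*(l - 3)/(l^3 - 2*l^2 - 11*l + 12)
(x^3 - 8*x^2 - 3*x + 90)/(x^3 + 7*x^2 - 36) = (x^2 - 11*x + 30)/(x^2 + 4*x - 12)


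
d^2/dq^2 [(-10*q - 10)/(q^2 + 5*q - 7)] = 20*(-(q + 1)*(2*q + 5)^2 + 3*(q + 2)*(q^2 + 5*q - 7))/(q^2 + 5*q - 7)^3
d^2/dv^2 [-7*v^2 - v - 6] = -14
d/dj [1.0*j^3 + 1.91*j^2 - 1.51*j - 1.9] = 3.0*j^2 + 3.82*j - 1.51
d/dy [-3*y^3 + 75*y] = 75 - 9*y^2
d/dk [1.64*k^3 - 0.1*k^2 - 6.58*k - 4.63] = 4.92*k^2 - 0.2*k - 6.58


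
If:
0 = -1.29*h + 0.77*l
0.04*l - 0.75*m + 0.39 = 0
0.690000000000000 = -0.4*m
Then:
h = -25.13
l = -42.09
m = -1.72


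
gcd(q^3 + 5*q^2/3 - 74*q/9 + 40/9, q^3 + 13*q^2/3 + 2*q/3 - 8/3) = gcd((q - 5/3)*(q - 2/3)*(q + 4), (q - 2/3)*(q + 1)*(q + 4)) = q^2 + 10*q/3 - 8/3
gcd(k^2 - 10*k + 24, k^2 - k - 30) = k - 6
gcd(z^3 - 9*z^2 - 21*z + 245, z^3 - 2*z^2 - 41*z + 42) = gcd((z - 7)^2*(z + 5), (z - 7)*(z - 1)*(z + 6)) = z - 7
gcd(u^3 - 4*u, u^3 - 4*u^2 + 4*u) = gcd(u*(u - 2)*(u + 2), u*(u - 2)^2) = u^2 - 2*u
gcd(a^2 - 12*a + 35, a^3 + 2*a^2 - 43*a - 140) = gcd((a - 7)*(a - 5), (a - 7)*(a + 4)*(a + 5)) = a - 7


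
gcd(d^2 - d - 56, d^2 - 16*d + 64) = d - 8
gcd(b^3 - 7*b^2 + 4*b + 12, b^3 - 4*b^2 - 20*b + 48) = b^2 - 8*b + 12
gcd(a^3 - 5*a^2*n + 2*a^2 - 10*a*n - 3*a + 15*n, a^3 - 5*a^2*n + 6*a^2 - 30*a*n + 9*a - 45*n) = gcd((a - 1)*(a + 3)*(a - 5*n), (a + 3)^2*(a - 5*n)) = a^2 - 5*a*n + 3*a - 15*n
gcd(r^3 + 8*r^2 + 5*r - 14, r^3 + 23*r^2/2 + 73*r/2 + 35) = r^2 + 9*r + 14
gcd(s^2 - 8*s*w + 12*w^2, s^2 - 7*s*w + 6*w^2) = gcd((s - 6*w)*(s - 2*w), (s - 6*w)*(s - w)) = s - 6*w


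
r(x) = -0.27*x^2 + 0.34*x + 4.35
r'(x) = 0.34 - 0.54*x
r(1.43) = 4.28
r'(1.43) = -0.43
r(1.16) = 4.38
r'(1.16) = -0.29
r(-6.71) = -10.09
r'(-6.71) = 3.96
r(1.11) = 4.39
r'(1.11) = -0.26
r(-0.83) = 3.88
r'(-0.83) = 0.79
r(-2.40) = 1.98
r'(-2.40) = 1.64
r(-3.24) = 0.41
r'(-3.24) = 2.09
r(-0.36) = 4.19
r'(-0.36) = 0.53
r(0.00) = 4.35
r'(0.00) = 0.34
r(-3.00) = 0.90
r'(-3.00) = 1.96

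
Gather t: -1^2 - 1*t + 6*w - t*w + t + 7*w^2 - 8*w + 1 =-t*w + 7*w^2 - 2*w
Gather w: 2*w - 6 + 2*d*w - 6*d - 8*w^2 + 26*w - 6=-6*d - 8*w^2 + w*(2*d + 28) - 12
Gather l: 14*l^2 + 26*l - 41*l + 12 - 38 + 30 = 14*l^2 - 15*l + 4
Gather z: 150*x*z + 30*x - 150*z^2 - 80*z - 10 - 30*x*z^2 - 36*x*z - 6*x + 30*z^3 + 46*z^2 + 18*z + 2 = 24*x + 30*z^3 + z^2*(-30*x - 104) + z*(114*x - 62) - 8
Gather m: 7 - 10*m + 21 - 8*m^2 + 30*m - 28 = -8*m^2 + 20*m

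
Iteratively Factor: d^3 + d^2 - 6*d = (d - 2)*(d^2 + 3*d) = d*(d - 2)*(d + 3)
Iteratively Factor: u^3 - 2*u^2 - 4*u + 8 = (u - 2)*(u^2 - 4) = (u - 2)*(u + 2)*(u - 2)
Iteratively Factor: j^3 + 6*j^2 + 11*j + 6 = (j + 2)*(j^2 + 4*j + 3) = (j + 2)*(j + 3)*(j + 1)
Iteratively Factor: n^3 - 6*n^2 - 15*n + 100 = (n + 4)*(n^2 - 10*n + 25) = (n - 5)*(n + 4)*(n - 5)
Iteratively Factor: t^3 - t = (t)*(t^2 - 1) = t*(t + 1)*(t - 1)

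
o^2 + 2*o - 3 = (o - 1)*(o + 3)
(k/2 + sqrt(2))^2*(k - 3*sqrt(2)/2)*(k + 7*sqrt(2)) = k^4/4 + 19*sqrt(2)*k^3/8 + 31*k^2/4 - 10*sqrt(2)*k - 42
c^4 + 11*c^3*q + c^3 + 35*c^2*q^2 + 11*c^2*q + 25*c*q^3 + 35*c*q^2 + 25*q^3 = (c + 1)*(c + q)*(c + 5*q)^2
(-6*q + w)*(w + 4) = -6*q*w - 24*q + w^2 + 4*w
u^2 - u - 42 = (u - 7)*(u + 6)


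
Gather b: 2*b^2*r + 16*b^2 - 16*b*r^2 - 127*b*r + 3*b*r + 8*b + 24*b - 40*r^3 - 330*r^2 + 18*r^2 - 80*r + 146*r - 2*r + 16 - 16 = b^2*(2*r + 16) + b*(-16*r^2 - 124*r + 32) - 40*r^3 - 312*r^2 + 64*r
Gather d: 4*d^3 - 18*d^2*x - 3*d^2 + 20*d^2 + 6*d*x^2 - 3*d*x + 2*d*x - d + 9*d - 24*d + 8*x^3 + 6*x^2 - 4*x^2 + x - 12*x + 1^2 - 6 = 4*d^3 + d^2*(17 - 18*x) + d*(6*x^2 - x - 16) + 8*x^3 + 2*x^2 - 11*x - 5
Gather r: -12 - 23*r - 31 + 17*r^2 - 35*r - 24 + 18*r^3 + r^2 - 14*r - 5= 18*r^3 + 18*r^2 - 72*r - 72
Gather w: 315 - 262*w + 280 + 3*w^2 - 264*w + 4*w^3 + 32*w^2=4*w^3 + 35*w^2 - 526*w + 595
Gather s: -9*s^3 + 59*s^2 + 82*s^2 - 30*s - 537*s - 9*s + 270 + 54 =-9*s^3 + 141*s^2 - 576*s + 324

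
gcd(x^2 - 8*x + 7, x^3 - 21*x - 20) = 1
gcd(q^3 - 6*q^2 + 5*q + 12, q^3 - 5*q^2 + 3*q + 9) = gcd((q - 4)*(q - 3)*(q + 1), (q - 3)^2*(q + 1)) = q^2 - 2*q - 3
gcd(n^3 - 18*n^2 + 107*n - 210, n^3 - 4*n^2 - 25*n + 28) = n - 7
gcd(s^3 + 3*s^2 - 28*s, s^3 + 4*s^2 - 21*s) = s^2 + 7*s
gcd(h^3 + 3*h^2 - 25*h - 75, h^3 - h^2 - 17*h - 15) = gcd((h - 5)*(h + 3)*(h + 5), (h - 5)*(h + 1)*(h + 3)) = h^2 - 2*h - 15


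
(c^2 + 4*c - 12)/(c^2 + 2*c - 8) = (c + 6)/(c + 4)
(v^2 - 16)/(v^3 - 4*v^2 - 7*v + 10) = (v^2 - 16)/(v^3 - 4*v^2 - 7*v + 10)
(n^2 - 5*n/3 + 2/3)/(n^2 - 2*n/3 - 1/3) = (3*n - 2)/(3*n + 1)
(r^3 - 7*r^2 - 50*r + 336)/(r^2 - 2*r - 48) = (r^2 + r - 42)/(r + 6)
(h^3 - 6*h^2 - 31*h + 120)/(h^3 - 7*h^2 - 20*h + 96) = (h + 5)/(h + 4)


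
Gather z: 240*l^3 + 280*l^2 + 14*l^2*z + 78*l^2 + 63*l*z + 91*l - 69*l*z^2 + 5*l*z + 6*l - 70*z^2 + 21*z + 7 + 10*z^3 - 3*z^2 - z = 240*l^3 + 358*l^2 + 97*l + 10*z^3 + z^2*(-69*l - 73) + z*(14*l^2 + 68*l + 20) + 7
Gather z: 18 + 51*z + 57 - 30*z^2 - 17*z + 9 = -30*z^2 + 34*z + 84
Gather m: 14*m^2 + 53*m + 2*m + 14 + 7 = 14*m^2 + 55*m + 21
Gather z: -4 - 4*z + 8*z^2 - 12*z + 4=8*z^2 - 16*z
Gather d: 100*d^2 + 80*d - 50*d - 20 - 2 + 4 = 100*d^2 + 30*d - 18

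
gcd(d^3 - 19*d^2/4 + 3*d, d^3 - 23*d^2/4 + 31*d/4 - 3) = d^2 - 19*d/4 + 3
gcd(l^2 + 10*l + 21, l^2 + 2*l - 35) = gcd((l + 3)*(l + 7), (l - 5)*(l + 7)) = l + 7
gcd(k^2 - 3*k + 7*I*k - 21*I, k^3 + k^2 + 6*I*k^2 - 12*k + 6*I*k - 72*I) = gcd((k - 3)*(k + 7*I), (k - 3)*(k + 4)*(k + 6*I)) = k - 3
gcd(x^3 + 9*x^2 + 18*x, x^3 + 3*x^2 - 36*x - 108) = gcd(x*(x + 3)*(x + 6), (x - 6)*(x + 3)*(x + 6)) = x^2 + 9*x + 18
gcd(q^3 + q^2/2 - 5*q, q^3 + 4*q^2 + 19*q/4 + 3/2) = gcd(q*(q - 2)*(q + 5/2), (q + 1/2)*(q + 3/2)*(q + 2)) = 1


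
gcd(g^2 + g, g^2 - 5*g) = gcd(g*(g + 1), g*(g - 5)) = g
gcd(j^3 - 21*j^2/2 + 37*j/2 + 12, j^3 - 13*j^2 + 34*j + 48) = j - 8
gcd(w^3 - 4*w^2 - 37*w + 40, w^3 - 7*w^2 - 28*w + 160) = w^2 - 3*w - 40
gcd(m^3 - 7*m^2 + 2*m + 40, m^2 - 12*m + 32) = m - 4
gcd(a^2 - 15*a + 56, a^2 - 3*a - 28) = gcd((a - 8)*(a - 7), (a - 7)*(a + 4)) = a - 7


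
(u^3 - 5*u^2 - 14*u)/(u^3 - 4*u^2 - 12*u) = (u - 7)/(u - 6)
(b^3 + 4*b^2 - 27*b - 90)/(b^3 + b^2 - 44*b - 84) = (b^2 - 2*b - 15)/(b^2 - 5*b - 14)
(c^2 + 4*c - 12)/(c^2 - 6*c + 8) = (c + 6)/(c - 4)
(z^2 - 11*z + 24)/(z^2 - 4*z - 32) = (z - 3)/(z + 4)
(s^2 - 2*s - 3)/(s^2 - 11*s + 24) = (s + 1)/(s - 8)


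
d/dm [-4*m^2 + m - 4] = 1 - 8*m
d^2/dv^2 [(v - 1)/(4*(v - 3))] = (v - 3)^(-3)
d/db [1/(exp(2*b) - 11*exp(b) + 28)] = (11 - 2*exp(b))*exp(b)/(exp(2*b) - 11*exp(b) + 28)^2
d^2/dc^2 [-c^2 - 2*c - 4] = -2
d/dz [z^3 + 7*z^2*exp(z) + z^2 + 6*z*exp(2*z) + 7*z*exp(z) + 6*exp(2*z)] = 7*z^2*exp(z) + 3*z^2 + 12*z*exp(2*z) + 21*z*exp(z) + 2*z + 18*exp(2*z) + 7*exp(z)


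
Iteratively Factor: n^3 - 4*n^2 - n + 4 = (n + 1)*(n^2 - 5*n + 4) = (n - 1)*(n + 1)*(n - 4)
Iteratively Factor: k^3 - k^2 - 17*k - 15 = (k + 3)*(k^2 - 4*k - 5) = (k - 5)*(k + 3)*(k + 1)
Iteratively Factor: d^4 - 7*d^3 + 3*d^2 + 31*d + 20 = (d - 5)*(d^3 - 2*d^2 - 7*d - 4) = (d - 5)*(d + 1)*(d^2 - 3*d - 4) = (d - 5)*(d + 1)^2*(d - 4)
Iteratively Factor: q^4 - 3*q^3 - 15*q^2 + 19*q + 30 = (q + 1)*(q^3 - 4*q^2 - 11*q + 30) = (q - 5)*(q + 1)*(q^2 + q - 6) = (q - 5)*(q - 2)*(q + 1)*(q + 3)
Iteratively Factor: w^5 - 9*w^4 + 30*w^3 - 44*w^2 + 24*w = (w)*(w^4 - 9*w^3 + 30*w^2 - 44*w + 24) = w*(w - 2)*(w^3 - 7*w^2 + 16*w - 12) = w*(w - 3)*(w - 2)*(w^2 - 4*w + 4) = w*(w - 3)*(w - 2)^2*(w - 2)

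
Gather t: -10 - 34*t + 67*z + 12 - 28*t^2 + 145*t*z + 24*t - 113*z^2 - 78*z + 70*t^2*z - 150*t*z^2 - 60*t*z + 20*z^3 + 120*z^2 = t^2*(70*z - 28) + t*(-150*z^2 + 85*z - 10) + 20*z^3 + 7*z^2 - 11*z + 2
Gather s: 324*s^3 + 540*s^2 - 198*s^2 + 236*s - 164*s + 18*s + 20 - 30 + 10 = 324*s^3 + 342*s^2 + 90*s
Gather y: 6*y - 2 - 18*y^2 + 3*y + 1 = -18*y^2 + 9*y - 1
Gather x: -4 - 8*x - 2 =-8*x - 6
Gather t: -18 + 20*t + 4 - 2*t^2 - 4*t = -2*t^2 + 16*t - 14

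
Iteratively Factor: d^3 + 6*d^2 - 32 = (d - 2)*(d^2 + 8*d + 16) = (d - 2)*(d + 4)*(d + 4)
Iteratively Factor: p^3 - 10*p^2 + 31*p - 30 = (p - 2)*(p^2 - 8*p + 15) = (p - 3)*(p - 2)*(p - 5)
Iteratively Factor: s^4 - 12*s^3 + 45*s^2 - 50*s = (s)*(s^3 - 12*s^2 + 45*s - 50) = s*(s - 2)*(s^2 - 10*s + 25) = s*(s - 5)*(s - 2)*(s - 5)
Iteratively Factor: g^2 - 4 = (g + 2)*(g - 2)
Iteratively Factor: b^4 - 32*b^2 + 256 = (b + 4)*(b^3 - 4*b^2 - 16*b + 64) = (b - 4)*(b + 4)*(b^2 - 16) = (b - 4)^2*(b + 4)*(b + 4)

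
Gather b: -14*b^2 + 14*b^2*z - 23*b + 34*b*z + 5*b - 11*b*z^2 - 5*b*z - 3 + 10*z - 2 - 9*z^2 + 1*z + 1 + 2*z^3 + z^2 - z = b^2*(14*z - 14) + b*(-11*z^2 + 29*z - 18) + 2*z^3 - 8*z^2 + 10*z - 4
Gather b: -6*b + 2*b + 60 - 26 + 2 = 36 - 4*b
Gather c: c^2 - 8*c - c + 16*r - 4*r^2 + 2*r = c^2 - 9*c - 4*r^2 + 18*r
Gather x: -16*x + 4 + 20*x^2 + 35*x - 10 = 20*x^2 + 19*x - 6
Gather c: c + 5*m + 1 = c + 5*m + 1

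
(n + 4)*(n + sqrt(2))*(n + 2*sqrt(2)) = n^3 + 4*n^2 + 3*sqrt(2)*n^2 + 4*n + 12*sqrt(2)*n + 16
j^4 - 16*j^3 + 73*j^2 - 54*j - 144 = (j - 8)*(j - 6)*(j - 3)*(j + 1)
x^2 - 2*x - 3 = (x - 3)*(x + 1)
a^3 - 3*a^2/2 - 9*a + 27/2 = (a - 3)*(a - 3/2)*(a + 3)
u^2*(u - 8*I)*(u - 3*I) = u^4 - 11*I*u^3 - 24*u^2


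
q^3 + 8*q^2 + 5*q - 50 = (q - 2)*(q + 5)^2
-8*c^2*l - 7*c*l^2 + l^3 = l*(-8*c + l)*(c + l)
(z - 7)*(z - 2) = z^2 - 9*z + 14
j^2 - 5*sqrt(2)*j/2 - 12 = (j - 4*sqrt(2))*(j + 3*sqrt(2)/2)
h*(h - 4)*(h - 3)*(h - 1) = h^4 - 8*h^3 + 19*h^2 - 12*h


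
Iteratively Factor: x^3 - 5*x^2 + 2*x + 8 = (x + 1)*(x^2 - 6*x + 8) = (x - 4)*(x + 1)*(x - 2)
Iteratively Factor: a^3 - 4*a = (a - 2)*(a^2 + 2*a) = a*(a - 2)*(a + 2)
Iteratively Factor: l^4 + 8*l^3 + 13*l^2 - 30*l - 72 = (l - 2)*(l^3 + 10*l^2 + 33*l + 36) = (l - 2)*(l + 3)*(l^2 + 7*l + 12) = (l - 2)*(l + 3)^2*(l + 4)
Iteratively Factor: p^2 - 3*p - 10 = (p + 2)*(p - 5)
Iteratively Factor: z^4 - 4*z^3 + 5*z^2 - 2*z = (z - 1)*(z^3 - 3*z^2 + 2*z) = (z - 2)*(z - 1)*(z^2 - z) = z*(z - 2)*(z - 1)*(z - 1)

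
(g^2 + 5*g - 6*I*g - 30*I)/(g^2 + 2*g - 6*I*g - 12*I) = (g + 5)/(g + 2)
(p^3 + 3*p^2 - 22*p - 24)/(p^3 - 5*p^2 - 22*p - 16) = (p^2 + 2*p - 24)/(p^2 - 6*p - 16)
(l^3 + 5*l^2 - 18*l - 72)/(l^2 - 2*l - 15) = (l^2 + 2*l - 24)/(l - 5)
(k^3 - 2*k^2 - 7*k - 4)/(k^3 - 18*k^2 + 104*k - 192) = (k^2 + 2*k + 1)/(k^2 - 14*k + 48)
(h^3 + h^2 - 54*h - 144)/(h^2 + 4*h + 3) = (h^2 - 2*h - 48)/(h + 1)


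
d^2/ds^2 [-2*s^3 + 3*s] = -12*s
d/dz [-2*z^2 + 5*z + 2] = 5 - 4*z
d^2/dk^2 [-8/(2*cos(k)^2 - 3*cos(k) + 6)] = 8*(-16*sin(k)^4 - 31*sin(k)^2 - 81*cos(k)/2 + 9*cos(3*k)/2 + 41)/(2*sin(k)^2 + 3*cos(k) - 8)^3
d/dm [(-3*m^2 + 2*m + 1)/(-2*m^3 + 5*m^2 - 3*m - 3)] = (-6*m^4 + 8*m^3 + 5*m^2 + 8*m - 3)/(4*m^6 - 20*m^5 + 37*m^4 - 18*m^3 - 21*m^2 + 18*m + 9)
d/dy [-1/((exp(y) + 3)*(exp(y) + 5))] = 2*(exp(y) + 4)*exp(y)/((exp(y) + 3)^2*(exp(y) + 5)^2)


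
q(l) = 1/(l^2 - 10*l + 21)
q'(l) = (10 - 2*l)/(l^2 - 10*l + 21)^2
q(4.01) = -0.33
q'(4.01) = 0.22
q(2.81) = 1.26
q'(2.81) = 6.91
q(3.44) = -0.64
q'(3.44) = 1.27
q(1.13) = 0.09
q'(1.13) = 0.06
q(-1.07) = 0.03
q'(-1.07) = 0.01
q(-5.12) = 0.01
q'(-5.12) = 0.00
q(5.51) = -0.27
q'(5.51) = -0.07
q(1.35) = 0.11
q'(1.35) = 0.08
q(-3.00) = 0.02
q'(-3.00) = 0.00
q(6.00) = -0.33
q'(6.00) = -0.22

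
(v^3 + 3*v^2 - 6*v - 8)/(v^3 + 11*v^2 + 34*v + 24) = (v - 2)/(v + 6)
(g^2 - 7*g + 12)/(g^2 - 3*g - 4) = (g - 3)/(g + 1)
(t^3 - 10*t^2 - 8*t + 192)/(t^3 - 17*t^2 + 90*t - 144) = (t + 4)/(t - 3)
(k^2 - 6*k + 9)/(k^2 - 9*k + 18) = (k - 3)/(k - 6)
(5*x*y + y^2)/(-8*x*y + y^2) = (-5*x - y)/(8*x - y)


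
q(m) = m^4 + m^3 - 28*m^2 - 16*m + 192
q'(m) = 4*m^3 + 3*m^2 - 56*m - 16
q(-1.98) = 121.52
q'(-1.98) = 75.59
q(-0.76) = 187.88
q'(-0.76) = 26.54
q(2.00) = 72.00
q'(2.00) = -84.00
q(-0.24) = 194.22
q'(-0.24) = -2.44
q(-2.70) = 64.54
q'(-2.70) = 78.34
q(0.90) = 156.31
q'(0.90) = -61.05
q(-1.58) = 149.67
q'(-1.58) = 64.19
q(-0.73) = 188.65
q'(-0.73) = 24.92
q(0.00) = 192.00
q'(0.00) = -16.00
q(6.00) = 600.00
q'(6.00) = 620.00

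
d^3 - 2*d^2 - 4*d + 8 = (d - 2)^2*(d + 2)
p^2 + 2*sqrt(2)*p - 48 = (p - 4*sqrt(2))*(p + 6*sqrt(2))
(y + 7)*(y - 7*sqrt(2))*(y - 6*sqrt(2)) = y^3 - 13*sqrt(2)*y^2 + 7*y^2 - 91*sqrt(2)*y + 84*y + 588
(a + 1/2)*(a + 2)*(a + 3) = a^3 + 11*a^2/2 + 17*a/2 + 3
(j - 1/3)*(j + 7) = j^2 + 20*j/3 - 7/3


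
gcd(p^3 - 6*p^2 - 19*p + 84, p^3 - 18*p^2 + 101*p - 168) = p^2 - 10*p + 21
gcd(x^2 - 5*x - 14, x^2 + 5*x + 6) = x + 2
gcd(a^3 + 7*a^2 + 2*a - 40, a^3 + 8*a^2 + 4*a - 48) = a^2 + 2*a - 8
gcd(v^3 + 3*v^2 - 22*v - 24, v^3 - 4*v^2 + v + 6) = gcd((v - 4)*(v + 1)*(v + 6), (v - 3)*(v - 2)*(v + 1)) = v + 1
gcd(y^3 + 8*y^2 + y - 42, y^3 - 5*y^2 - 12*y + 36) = y^2 + y - 6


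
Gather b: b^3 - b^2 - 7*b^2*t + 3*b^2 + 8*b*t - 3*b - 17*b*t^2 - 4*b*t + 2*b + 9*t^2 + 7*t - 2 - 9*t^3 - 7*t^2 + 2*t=b^3 + b^2*(2 - 7*t) + b*(-17*t^2 + 4*t - 1) - 9*t^3 + 2*t^2 + 9*t - 2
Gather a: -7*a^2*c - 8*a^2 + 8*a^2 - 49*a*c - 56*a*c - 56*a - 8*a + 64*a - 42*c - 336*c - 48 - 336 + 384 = -7*a^2*c - 105*a*c - 378*c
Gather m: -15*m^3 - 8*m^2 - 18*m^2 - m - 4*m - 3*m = -15*m^3 - 26*m^2 - 8*m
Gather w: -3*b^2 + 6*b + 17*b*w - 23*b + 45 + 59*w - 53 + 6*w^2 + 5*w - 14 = -3*b^2 - 17*b + 6*w^2 + w*(17*b + 64) - 22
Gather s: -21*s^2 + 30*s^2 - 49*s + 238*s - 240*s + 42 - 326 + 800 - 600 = 9*s^2 - 51*s - 84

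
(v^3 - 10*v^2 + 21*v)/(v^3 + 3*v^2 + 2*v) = (v^2 - 10*v + 21)/(v^2 + 3*v + 2)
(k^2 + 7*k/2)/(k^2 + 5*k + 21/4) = 2*k/(2*k + 3)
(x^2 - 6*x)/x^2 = (x - 6)/x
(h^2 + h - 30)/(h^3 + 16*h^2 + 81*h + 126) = (h - 5)/(h^2 + 10*h + 21)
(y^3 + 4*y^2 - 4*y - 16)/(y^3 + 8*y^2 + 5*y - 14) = (y^2 + 2*y - 8)/(y^2 + 6*y - 7)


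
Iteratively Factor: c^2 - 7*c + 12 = (c - 3)*(c - 4)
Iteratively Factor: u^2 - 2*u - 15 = (u - 5)*(u + 3)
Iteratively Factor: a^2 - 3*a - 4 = (a + 1)*(a - 4)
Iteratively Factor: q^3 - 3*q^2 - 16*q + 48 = (q - 4)*(q^2 + q - 12) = (q - 4)*(q - 3)*(q + 4)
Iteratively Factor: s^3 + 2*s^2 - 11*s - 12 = (s + 1)*(s^2 + s - 12) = (s + 1)*(s + 4)*(s - 3)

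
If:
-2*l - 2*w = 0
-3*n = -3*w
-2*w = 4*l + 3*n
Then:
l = 0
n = 0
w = 0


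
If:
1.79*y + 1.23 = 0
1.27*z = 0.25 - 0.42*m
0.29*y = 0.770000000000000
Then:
No Solution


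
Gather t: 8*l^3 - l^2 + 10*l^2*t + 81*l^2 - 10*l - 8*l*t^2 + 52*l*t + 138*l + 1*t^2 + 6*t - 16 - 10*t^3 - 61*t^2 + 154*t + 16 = 8*l^3 + 80*l^2 + 128*l - 10*t^3 + t^2*(-8*l - 60) + t*(10*l^2 + 52*l + 160)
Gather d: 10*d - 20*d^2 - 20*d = -20*d^2 - 10*d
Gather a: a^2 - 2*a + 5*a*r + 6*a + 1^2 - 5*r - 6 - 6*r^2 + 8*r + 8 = a^2 + a*(5*r + 4) - 6*r^2 + 3*r + 3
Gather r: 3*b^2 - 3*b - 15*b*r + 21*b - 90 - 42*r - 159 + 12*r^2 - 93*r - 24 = 3*b^2 + 18*b + 12*r^2 + r*(-15*b - 135) - 273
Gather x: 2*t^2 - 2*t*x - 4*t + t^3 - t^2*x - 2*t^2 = t^3 - 4*t + x*(-t^2 - 2*t)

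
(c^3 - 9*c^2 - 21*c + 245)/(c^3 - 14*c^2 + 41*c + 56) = (c^2 - 2*c - 35)/(c^2 - 7*c - 8)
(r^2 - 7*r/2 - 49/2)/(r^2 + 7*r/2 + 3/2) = (2*r^2 - 7*r - 49)/(2*r^2 + 7*r + 3)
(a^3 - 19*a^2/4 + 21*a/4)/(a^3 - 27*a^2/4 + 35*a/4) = (a - 3)/(a - 5)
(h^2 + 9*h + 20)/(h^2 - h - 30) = (h + 4)/(h - 6)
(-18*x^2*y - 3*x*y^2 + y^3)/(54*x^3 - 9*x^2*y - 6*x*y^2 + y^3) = -y/(3*x - y)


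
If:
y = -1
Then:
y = -1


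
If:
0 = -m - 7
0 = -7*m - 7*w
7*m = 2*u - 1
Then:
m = -7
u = -24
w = 7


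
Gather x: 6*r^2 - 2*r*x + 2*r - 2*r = 6*r^2 - 2*r*x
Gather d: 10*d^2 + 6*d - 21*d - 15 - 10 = 10*d^2 - 15*d - 25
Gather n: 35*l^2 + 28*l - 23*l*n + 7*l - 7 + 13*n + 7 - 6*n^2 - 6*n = 35*l^2 + 35*l - 6*n^2 + n*(7 - 23*l)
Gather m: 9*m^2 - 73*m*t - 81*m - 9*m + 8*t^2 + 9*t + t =9*m^2 + m*(-73*t - 90) + 8*t^2 + 10*t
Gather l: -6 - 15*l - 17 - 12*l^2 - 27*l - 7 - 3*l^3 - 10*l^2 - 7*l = -3*l^3 - 22*l^2 - 49*l - 30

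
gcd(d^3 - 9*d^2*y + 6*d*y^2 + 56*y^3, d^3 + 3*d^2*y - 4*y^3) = d + 2*y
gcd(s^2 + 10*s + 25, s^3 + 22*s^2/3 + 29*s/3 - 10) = s + 5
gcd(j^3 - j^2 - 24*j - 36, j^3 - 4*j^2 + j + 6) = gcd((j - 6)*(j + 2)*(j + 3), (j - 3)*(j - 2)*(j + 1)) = 1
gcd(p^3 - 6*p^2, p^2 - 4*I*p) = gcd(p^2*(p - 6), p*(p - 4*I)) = p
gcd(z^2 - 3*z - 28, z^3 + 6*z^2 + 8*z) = z + 4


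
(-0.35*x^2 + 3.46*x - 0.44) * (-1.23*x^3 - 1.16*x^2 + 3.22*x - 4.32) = 0.4305*x^5 - 3.8498*x^4 - 4.5994*x^3 + 13.1636*x^2 - 16.364*x + 1.9008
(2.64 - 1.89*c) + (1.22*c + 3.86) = 6.5 - 0.67*c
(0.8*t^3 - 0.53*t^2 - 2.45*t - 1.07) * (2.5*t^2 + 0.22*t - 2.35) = 2.0*t^5 - 1.149*t^4 - 8.1216*t^3 - 1.9685*t^2 + 5.5221*t + 2.5145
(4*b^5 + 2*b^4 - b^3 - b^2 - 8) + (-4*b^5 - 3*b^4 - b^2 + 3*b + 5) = -b^4 - b^3 - 2*b^2 + 3*b - 3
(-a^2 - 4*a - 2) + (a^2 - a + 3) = 1 - 5*a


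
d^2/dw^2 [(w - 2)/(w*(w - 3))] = 2*(w^3 - 6*w^2 + 18*w - 18)/(w^3*(w^3 - 9*w^2 + 27*w - 27))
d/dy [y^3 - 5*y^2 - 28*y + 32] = 3*y^2 - 10*y - 28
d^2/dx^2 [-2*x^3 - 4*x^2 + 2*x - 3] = -12*x - 8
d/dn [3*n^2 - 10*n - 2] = 6*n - 10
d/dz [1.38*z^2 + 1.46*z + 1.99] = 2.76*z + 1.46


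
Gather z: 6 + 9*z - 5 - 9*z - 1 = 0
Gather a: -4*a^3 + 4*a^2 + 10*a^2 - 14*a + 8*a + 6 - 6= -4*a^3 + 14*a^2 - 6*a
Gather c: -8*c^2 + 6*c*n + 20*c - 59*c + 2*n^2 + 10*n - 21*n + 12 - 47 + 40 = -8*c^2 + c*(6*n - 39) + 2*n^2 - 11*n + 5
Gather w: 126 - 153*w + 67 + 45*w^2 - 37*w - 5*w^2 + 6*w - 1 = 40*w^2 - 184*w + 192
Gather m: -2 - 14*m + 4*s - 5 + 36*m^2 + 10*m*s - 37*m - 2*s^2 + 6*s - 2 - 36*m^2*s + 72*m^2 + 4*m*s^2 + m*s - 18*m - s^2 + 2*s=m^2*(108 - 36*s) + m*(4*s^2 + 11*s - 69) - 3*s^2 + 12*s - 9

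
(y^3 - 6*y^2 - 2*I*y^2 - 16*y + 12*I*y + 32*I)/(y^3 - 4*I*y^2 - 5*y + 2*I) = (y^2 - 6*y - 16)/(y^2 - 2*I*y - 1)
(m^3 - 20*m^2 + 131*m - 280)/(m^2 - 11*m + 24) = (m^2 - 12*m + 35)/(m - 3)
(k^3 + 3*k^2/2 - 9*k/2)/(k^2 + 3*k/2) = (2*k^2 + 3*k - 9)/(2*k + 3)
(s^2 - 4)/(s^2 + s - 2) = (s - 2)/(s - 1)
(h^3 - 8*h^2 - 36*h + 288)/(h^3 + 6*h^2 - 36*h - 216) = (h - 8)/(h + 6)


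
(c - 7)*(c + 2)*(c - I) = c^3 - 5*c^2 - I*c^2 - 14*c + 5*I*c + 14*I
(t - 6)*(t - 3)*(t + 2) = t^3 - 7*t^2 + 36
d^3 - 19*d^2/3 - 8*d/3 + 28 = (d - 6)*(d - 7/3)*(d + 2)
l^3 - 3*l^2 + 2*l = l*(l - 2)*(l - 1)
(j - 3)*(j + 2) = j^2 - j - 6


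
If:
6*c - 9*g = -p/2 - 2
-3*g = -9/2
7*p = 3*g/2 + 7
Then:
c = 607/336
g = 3/2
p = 37/28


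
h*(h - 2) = h^2 - 2*h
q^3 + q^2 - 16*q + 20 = (q - 2)^2*(q + 5)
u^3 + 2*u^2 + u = u*(u + 1)^2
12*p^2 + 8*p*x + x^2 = (2*p + x)*(6*p + x)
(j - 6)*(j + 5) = j^2 - j - 30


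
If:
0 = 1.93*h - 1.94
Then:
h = 1.01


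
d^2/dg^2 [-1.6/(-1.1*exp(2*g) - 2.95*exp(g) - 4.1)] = (1.6*(2.2*exp(g) + 2.95)*(4.4*exp(g) + 5.9)*exp(g) - (7.04*exp(g) + 4.72)*(1.1*exp(2*g) + 2.95*exp(g) + 4.1))*exp(g)/(1.1*exp(2*g) + 2.95*exp(g) + 4.1)^3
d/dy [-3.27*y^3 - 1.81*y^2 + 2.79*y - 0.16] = -9.81*y^2 - 3.62*y + 2.79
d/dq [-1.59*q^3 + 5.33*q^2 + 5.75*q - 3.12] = -4.77*q^2 + 10.66*q + 5.75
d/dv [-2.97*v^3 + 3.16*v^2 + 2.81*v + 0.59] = -8.91*v^2 + 6.32*v + 2.81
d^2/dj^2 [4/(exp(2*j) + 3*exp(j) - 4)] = 4*(2*(2*exp(j) + 3)^2*exp(j) - (4*exp(j) + 3)*(exp(2*j) + 3*exp(j) - 4))*exp(j)/(exp(2*j) + 3*exp(j) - 4)^3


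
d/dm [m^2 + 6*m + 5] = 2*m + 6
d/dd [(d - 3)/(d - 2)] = (d - 2)^(-2)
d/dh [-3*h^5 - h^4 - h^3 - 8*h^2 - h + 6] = -15*h^4 - 4*h^3 - 3*h^2 - 16*h - 1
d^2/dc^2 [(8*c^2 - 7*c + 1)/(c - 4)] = 202/(c^3 - 12*c^2 + 48*c - 64)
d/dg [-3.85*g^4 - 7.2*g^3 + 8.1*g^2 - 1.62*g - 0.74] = -15.4*g^3 - 21.6*g^2 + 16.2*g - 1.62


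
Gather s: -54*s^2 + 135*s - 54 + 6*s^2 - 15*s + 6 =-48*s^2 + 120*s - 48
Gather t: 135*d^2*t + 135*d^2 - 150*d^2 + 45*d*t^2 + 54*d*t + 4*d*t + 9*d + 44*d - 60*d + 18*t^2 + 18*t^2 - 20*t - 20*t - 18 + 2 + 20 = -15*d^2 - 7*d + t^2*(45*d + 36) + t*(135*d^2 + 58*d - 40) + 4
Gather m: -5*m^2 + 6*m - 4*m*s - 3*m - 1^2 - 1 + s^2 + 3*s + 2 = -5*m^2 + m*(3 - 4*s) + s^2 + 3*s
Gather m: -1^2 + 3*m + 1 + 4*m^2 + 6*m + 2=4*m^2 + 9*m + 2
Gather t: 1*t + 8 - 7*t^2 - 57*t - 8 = -7*t^2 - 56*t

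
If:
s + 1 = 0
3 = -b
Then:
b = -3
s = -1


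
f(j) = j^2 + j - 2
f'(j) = 2*j + 1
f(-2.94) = 3.70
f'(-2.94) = -4.88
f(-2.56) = 1.99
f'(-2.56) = -4.12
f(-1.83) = -0.48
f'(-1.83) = -2.66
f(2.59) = 7.30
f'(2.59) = 6.18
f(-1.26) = -1.67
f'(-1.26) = -1.52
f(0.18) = -1.79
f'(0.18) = 1.36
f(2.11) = 4.56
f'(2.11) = 5.22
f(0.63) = -0.97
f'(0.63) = 2.26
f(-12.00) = 130.00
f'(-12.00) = -23.00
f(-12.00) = 130.00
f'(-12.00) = -23.00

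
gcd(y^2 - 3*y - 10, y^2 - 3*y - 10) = y^2 - 3*y - 10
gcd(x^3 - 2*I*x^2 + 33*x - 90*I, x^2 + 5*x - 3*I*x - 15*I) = x - 3*I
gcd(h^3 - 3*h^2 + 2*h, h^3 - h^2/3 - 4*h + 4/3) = h - 2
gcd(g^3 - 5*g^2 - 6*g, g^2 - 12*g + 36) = g - 6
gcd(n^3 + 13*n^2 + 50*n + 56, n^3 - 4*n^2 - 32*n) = n + 4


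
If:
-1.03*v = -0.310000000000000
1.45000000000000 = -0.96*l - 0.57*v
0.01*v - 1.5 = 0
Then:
No Solution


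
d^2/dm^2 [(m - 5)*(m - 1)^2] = 6*m - 14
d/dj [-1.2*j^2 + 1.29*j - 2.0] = 1.29 - 2.4*j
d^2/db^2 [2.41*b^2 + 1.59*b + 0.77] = 4.82000000000000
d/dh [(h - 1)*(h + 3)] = 2*h + 2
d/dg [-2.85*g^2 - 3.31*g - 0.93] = -5.7*g - 3.31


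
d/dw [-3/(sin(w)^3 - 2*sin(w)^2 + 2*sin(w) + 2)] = 3*(3*sin(w)^2 - 4*sin(w) + 2)*cos(w)/(sin(w)^3 - 2*sin(w)^2 + 2*sin(w) + 2)^2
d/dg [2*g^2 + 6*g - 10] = 4*g + 6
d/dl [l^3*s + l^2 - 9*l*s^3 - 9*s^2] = 3*l^2*s + 2*l - 9*s^3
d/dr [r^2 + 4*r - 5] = 2*r + 4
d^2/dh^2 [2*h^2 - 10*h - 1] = 4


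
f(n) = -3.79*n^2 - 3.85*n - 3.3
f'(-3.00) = 18.89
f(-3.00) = -25.86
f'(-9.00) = 64.37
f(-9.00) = -275.64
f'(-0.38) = -0.97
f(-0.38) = -2.38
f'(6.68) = -54.48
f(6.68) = -198.14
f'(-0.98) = 3.58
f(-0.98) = -3.17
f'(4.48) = -37.81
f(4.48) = -96.61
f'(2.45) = -22.42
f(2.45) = -35.48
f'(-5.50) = 37.84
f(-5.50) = -96.77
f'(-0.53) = 0.17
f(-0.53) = -2.32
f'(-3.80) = 24.95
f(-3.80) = -43.40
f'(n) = -7.58*n - 3.85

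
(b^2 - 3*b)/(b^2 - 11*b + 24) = b/(b - 8)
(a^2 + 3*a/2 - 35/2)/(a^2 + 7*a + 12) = (2*a^2 + 3*a - 35)/(2*(a^2 + 7*a + 12))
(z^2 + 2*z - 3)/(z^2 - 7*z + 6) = (z + 3)/(z - 6)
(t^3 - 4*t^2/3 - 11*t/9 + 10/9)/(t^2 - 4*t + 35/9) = (3*t^2 + t - 2)/(3*t - 7)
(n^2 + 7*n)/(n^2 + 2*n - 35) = n/(n - 5)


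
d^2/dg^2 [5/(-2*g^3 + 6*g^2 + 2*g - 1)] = 20*(3*(g - 1)*(2*g^3 - 6*g^2 - 2*g + 1) - 2*(-3*g^2 + 6*g + 1)^2)/(2*g^3 - 6*g^2 - 2*g + 1)^3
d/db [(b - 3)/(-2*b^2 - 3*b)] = (2*b^2 - 12*b - 9)/(b^2*(4*b^2 + 12*b + 9))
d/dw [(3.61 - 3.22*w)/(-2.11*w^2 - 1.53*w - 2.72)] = (-6.7942*w^2 + 15.2342*w + 14.2817)/(4.4521*w^4 + 6.4566*w^3 + 13.8193*w^2 + 8.3232*w + 7.3984)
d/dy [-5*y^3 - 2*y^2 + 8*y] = -15*y^2 - 4*y + 8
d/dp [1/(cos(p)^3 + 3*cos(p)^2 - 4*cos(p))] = (-4*sin(p)^3/cos(p)^2 - sin(p) + 6*tan(p))/((cos(p) - 1)^2*(cos(p) + 4)^2)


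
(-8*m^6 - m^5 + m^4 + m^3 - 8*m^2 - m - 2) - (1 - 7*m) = -8*m^6 - m^5 + m^4 + m^3 - 8*m^2 + 6*m - 3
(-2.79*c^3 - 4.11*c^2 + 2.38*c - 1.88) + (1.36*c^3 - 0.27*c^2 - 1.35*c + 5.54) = -1.43*c^3 - 4.38*c^2 + 1.03*c + 3.66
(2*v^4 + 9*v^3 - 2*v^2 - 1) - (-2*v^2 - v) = 2*v^4 + 9*v^3 + v - 1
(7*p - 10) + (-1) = 7*p - 11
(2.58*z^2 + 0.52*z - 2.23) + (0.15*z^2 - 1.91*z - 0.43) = 2.73*z^2 - 1.39*z - 2.66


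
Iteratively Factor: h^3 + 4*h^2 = (h)*(h^2 + 4*h) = h^2*(h + 4)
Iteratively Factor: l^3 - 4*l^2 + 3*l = (l - 1)*(l^2 - 3*l) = (l - 3)*(l - 1)*(l)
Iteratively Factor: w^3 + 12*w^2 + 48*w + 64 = (w + 4)*(w^2 + 8*w + 16) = (w + 4)^2*(w + 4)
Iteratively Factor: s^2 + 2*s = (s)*(s + 2)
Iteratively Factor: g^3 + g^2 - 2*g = (g - 1)*(g^2 + 2*g) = (g - 1)*(g + 2)*(g)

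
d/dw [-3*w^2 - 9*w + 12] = -6*w - 9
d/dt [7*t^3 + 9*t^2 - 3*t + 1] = 21*t^2 + 18*t - 3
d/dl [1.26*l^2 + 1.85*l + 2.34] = 2.52*l + 1.85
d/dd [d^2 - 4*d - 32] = 2*d - 4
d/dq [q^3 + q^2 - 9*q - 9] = 3*q^2 + 2*q - 9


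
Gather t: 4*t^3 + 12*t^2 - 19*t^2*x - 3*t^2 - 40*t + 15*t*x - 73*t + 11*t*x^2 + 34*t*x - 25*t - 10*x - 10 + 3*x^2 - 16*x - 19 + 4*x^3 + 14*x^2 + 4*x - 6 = 4*t^3 + t^2*(9 - 19*x) + t*(11*x^2 + 49*x - 138) + 4*x^3 + 17*x^2 - 22*x - 35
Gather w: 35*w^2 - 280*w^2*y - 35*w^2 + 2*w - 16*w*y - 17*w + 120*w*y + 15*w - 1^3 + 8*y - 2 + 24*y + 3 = -280*w^2*y + 104*w*y + 32*y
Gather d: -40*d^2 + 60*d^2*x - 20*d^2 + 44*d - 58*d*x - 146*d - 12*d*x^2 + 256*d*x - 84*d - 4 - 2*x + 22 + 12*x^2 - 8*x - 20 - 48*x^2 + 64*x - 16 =d^2*(60*x - 60) + d*(-12*x^2 + 198*x - 186) - 36*x^2 + 54*x - 18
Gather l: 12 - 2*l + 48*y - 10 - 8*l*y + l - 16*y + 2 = l*(-8*y - 1) + 32*y + 4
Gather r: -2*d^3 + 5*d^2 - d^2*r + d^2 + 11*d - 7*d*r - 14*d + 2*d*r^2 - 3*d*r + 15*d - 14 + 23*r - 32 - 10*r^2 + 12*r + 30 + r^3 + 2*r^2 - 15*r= -2*d^3 + 6*d^2 + 12*d + r^3 + r^2*(2*d - 8) + r*(-d^2 - 10*d + 20) - 16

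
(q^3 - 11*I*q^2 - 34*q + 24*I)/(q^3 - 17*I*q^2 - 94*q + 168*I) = (q - I)/(q - 7*I)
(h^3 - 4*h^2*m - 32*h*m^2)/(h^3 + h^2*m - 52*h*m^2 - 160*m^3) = h/(h + 5*m)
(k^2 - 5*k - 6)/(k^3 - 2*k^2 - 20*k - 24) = (k + 1)/(k^2 + 4*k + 4)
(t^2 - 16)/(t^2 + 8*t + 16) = (t - 4)/(t + 4)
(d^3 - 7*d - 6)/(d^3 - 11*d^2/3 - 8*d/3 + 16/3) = 3*(d^3 - 7*d - 6)/(3*d^3 - 11*d^2 - 8*d + 16)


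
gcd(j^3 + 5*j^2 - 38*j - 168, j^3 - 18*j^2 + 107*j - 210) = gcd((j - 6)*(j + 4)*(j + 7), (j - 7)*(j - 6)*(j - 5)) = j - 6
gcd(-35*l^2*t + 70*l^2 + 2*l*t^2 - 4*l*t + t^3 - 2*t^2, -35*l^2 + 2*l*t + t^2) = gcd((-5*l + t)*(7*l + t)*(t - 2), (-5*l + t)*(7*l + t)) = -35*l^2 + 2*l*t + t^2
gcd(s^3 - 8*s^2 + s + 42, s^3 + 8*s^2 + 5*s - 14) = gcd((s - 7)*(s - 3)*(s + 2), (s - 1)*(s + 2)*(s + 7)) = s + 2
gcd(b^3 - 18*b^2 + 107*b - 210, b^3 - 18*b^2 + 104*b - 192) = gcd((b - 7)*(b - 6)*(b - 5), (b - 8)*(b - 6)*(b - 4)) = b - 6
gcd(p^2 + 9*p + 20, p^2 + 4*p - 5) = p + 5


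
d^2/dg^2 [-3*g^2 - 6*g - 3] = -6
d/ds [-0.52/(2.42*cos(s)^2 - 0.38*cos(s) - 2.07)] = (0.1976 - 2.5168*cos(s))*sin(s)/(-2.42*cos(s)^2 + 0.38*cos(s) + 2.07)^2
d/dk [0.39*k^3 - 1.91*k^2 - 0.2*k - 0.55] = 1.17*k^2 - 3.82*k - 0.2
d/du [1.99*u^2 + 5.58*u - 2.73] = 3.98*u + 5.58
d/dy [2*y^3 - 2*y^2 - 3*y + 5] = 6*y^2 - 4*y - 3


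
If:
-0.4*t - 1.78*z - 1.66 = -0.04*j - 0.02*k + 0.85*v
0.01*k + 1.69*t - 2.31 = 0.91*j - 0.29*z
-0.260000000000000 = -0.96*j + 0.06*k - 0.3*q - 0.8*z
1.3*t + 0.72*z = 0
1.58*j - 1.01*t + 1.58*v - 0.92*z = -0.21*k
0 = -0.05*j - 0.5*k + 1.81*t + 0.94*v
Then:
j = -1.50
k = 4.14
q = 10.22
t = 0.77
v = 0.63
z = -1.40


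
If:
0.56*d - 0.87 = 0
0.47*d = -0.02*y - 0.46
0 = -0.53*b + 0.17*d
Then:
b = 0.50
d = 1.55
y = -59.51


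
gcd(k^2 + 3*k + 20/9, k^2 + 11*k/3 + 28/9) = k + 4/3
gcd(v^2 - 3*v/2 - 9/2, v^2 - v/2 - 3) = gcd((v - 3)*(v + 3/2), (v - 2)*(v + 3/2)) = v + 3/2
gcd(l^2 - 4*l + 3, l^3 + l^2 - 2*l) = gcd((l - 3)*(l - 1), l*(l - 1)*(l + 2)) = l - 1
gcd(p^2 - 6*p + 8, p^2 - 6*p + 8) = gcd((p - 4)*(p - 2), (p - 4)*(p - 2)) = p^2 - 6*p + 8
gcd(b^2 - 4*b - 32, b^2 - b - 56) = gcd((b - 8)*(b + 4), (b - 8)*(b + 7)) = b - 8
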